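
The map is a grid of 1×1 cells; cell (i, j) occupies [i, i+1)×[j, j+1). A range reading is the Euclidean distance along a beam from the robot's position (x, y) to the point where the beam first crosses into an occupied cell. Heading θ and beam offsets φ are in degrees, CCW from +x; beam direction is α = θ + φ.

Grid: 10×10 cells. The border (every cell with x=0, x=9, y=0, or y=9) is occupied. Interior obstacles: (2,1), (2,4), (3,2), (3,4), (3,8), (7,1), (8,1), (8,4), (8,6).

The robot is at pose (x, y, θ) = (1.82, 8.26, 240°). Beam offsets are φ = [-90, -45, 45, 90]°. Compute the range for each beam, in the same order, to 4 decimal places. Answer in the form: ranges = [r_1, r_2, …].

beam 1: φ=-90°, α=150°
  d=(-0.8660,0.5000)  start (1,8)  tX=0.9469 tY=1.4800  stride 1/|dx|=1.1547 1/|dy|=2.0000
    cross x-line → (0,8), t=0.9469 (wall)
  → r_1 = 0.9469
beam 2: φ=-45°, α=195°
  d=(-0.9659,-0.2588)  start (1,8)  tX=0.8489 tY=1.0046  stride 1/|dx|=1.0353 1/|dy|=3.8637
    cross x-line → (0,8), t=0.8489 (wall)
  → r_2 = 0.8489
beam 3: φ=45°, α=285°
  d=(0.2588,-0.9659)  start (1,8)  tX=0.6955 tY=0.2692  stride 1/|dx|=3.8637 1/|dy|=1.0353
    cross y-line → (1,7), t=0.2692
    cross x-line → (2,7), t=0.6955
    cross y-line → (2,6), t=1.3044
    cross y-line → (2,5), t=2.3397
    cross y-line → (2,4), t=3.3750 (wall)
  → r_3 = 3.3750
beam 4: φ=90°, α=330°
  d=(0.8660,-0.5000)  start (1,8)  tX=0.2078 tY=0.5200  stride 1/|dx|=1.1547 1/|dy|=2.0000
    cross x-line → (2,8), t=0.2078
    cross y-line → (2,7), t=0.5200
    cross x-line → (3,7), t=1.3625
    cross x-line → (4,7), t=2.5172
    cross y-line → (4,6), t=2.5200
    cross x-line → (5,6), t=3.6719
    cross y-line → (5,5), t=4.5200
    cross x-line → (6,5), t=4.8266
    cross x-line → (7,5), t=5.9813
    cross y-line → (7,4), t=6.5200
    cross x-line → (8,4), t=7.1360 (wall)
  → r_4 = 7.1360

ranges = [0.9469, 0.8489, 3.3750, 7.1360]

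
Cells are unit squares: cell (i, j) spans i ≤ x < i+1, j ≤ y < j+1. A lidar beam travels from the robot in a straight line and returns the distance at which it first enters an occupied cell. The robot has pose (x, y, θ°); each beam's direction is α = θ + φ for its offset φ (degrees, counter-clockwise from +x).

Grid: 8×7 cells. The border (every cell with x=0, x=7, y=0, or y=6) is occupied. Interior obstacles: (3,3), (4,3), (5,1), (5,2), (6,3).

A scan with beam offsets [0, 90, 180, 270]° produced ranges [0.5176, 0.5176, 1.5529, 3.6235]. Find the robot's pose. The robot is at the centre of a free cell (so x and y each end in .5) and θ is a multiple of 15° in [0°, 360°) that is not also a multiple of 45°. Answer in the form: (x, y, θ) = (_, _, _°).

Candidates: 25 free-cell centres × 16 headings = 400 poses. Raycast each; keep the one whose scan matches to 4 dp.
  (3.5, 4.5, 150°): beam 1 = 2.8868 ≠ 0.5176 ✗
  (5.5, 5.5, 195°): beam 1 = 4.6587 ≠ 0.5176 ✗
  (3.5, 2.5, 105°): beam 2 = 2.5882 ≠ 0.5176 ✗
  …
  (4.5, 1.5, 255°): r_1=0.5176, r_2=0.5176, r_3=1.5529, r_4=3.6235 — all match ✓
Unique over the lattice → pose = (4.5, 1.5, 255°).

(x, y, θ) = (4.5, 1.5, 255°)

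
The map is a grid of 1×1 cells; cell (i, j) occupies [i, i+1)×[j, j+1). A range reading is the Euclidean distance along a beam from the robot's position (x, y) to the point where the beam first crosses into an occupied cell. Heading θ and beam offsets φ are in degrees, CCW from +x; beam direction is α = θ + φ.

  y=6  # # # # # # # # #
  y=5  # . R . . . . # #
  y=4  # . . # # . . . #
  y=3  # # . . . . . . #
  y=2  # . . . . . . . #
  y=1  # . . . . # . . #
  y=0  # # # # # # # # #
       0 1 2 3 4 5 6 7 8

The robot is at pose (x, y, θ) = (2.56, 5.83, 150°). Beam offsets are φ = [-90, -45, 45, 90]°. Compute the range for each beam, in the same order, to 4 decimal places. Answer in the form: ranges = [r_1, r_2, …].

ranges = [0.1963, 0.1760, 1.6150, 2.1131]

beam 1: φ=-90°, α=60°
  direction (0.5000, 0.8660); cell (2,5); t to first gridline: x 0.8800, y 0.1963 (then +2.0000 / +1.1547)
    (2,6) via y @ 0.1963  # hit
  → r_1 = 0.1963
beam 2: φ=-45°, α=105°
  direction (-0.2588, 0.9659); cell (2,5); t to first gridline: x 2.1637, y 0.1760 (then +3.8637 / +1.0353)
    (2,6) via y @ 0.1760  # hit
  → r_2 = 0.1760
beam 3: φ=45°, α=195°
  direction (-0.9659, -0.2588); cell (2,5); t to first gridline: x 0.5798, y 3.2069 (then +1.0353 / +3.8637)
    (1,5) via x @ 0.5798
    (0,5) via x @ 1.6150  # hit
  → r_3 = 1.6150
beam 4: φ=90°, α=240°
  direction (-0.5000, -0.8660); cell (2,5); t to first gridline: x 1.1200, y 0.9584 (then +2.0000 / +1.1547)
    (2,4) via y @ 0.9584
    (1,4) via x @ 1.1200
    (1,3) via y @ 2.1131  # hit
  → r_4 = 2.1131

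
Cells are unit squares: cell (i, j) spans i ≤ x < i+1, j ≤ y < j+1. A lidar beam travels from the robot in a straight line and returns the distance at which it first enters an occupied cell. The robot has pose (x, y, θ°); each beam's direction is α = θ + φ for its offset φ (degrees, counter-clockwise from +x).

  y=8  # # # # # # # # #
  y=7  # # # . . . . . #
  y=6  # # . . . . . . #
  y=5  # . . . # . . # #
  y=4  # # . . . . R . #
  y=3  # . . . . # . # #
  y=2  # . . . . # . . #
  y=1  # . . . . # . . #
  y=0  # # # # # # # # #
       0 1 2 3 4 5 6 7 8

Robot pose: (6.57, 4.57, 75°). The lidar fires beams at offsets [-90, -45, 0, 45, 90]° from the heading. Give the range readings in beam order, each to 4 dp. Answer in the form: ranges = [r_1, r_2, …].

beam 1: φ=-90°, α=345°
  cosα=0.9659 sinα=-0.2588 | (6,4) | tMaxX 0.4452 tMaxY 2.2023 | tΔX 1.0353 tΔY 3.8637
    t=0.4452 [x] (7,4)
    t=1.4804 [x] (8,4) — stop
  → r_1 = 1.4804
beam 2: φ=-45°, α=30°
  cosα=0.8660 sinα=0.5000 | (6,4) | tMaxX 0.4965 tMaxY 0.8600 | tΔX 1.1547 tΔY 2.0000
    t=0.4965 [x] (7,4)
    t=0.8600 [y] (7,5) — stop
  → r_2 = 0.8600
beam 3: φ=0°, α=75°
  cosα=0.2588 sinα=0.9659 | (6,4) | tMaxX 1.6614 tMaxY 0.4452 | tΔX 3.8637 tΔY 1.0353
    t=0.4452 [y] (6,5)
    t=1.4804 [y] (6,6)
    t=1.6614 [x] (7,6)
    t=2.5157 [y] (7,7)
    t=3.5510 [y] (7,8) — stop
  → r_3 = 3.5510
beam 4: φ=45°, α=120°
  cosα=-0.5000 sinα=0.8660 | (6,4) | tMaxX 1.1400 tMaxY 0.4965 | tΔX 2.0000 tΔY 1.1547
    t=0.4965 [y] (6,5)
    t=1.1400 [x] (5,5)
    t=1.6512 [y] (5,6)
    t=2.8059 [y] (5,7)
    t=3.1400 [x] (4,7)
    t=3.9606 [y] (4,8) — stop
  → r_4 = 3.9606
beam 5: φ=90°, α=165°
  cosα=-0.9659 sinα=0.2588 | (6,4) | tMaxX 0.5901 tMaxY 1.6614 | tΔX 1.0353 tΔY 3.8637
    t=0.5901 [x] (5,4)
    t=1.6254 [x] (4,4)
    t=1.6614 [y] (4,5) — stop
  → r_5 = 1.6614

ranges = [1.4804, 0.8600, 3.5510, 3.9606, 1.6614]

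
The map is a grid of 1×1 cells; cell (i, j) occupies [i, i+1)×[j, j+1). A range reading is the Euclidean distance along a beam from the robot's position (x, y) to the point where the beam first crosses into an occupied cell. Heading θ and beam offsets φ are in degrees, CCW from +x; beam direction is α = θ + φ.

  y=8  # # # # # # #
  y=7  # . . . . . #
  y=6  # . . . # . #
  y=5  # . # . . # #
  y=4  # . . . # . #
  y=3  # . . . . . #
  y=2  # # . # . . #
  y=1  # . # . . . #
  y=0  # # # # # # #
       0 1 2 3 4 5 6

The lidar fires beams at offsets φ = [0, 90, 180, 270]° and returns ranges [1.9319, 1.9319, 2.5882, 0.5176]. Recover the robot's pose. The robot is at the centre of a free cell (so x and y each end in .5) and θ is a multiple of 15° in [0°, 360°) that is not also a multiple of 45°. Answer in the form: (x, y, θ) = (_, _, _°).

Candidates: 28 free-cell centres × 16 headings = 448 poses. Raycast each; keep the one whose scan matches to 4 dp.
  (5.5, 2.5, 345°): beam 1 = 0.5176 ≠ 1.9319 ✗
  (5.5, 4.5, 345°): beam 1 = 0.5176 ≠ 1.9319 ✗
  (5.5, 3.5, 300°): beam 1 = 1.0000 ≠ 1.9319 ✗
  …
  (3.5, 7.5, 165°): r_1=1.9319, r_2=1.9319, r_3=2.5882, r_4=0.5176 — all match ✓
Unique over the lattice → pose = (3.5, 7.5, 165°).

(x, y, θ) = (3.5, 7.5, 165°)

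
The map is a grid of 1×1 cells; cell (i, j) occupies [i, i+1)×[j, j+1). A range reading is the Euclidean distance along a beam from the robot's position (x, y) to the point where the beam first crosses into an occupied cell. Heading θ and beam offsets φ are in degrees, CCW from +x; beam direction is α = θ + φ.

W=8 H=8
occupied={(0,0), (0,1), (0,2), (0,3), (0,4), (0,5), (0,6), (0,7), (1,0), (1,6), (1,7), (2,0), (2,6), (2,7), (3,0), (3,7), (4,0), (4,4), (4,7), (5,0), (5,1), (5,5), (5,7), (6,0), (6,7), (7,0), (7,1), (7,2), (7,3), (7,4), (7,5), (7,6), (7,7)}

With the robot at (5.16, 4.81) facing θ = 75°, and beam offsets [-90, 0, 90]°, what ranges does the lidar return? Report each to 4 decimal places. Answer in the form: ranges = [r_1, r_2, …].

ranges = [1.9049, 0.1967, 0.1656]

beam 1: φ=-90°, α=345°
  direction (0.9659, -0.2588); cell (5,4); t to first gridline: x 0.8696, y 3.1296 (then +1.0353 / +3.8637)
    (6,4) via x @ 0.8696
    (7,4) via x @ 1.9049  # hit
  → r_1 = 1.9049
beam 2: φ=0°, α=75°
  direction (0.2588, 0.9659); cell (5,4); t to first gridline: x 3.2455, y 0.1967 (then +3.8637 / +1.0353)
    (5,5) via y @ 0.1967  # hit
  → r_2 = 0.1967
beam 3: φ=90°, α=165°
  direction (-0.9659, 0.2588); cell (5,4); t to first gridline: x 0.1656, y 0.7341 (then +1.0353 / +3.8637)
    (4,4) via x @ 0.1656  # hit
  → r_3 = 0.1656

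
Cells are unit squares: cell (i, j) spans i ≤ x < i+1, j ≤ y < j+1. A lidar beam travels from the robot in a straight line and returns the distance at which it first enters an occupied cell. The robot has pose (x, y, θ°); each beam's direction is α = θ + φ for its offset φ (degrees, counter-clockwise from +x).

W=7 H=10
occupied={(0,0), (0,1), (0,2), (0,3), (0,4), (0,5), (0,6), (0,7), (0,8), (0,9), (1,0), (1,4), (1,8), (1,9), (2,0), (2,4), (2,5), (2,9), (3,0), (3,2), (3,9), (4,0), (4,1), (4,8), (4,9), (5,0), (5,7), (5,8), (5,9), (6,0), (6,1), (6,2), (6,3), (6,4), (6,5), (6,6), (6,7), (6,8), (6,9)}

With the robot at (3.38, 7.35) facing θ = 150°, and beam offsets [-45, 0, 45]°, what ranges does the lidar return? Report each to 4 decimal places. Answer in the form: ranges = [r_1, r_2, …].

ranges = [1.7082, 1.5935, 2.4640]

beam 1: φ=-45°, α=105°
  direction (-0.2588, 0.9659); cell (3,7); t to first gridline: x 1.4682, y 0.6729 (then +3.8637 / +1.0353)
    (3,8) via y @ 0.6729
    (2,8) via x @ 1.4682
    (2,9) via y @ 1.7082  # hit
  → r_1 = 1.7082
beam 2: φ=0°, α=150°
  direction (-0.8660, 0.5000); cell (3,7); t to first gridline: x 0.4388, y 1.3000 (then +1.1547 / +2.0000)
    (2,7) via x @ 0.4388
    (2,8) via y @ 1.3000
    (1,8) via x @ 1.5935  # hit
  → r_2 = 1.5935
beam 3: φ=45°, α=195°
  direction (-0.9659, -0.2588); cell (3,7); t to first gridline: x 0.3934, y 1.3523 (then +1.0353 / +3.8637)
    (2,7) via x @ 0.3934
    (2,6) via y @ 1.3523
    (1,6) via x @ 1.4287
    (0,6) via x @ 2.4640  # hit
  → r_3 = 2.4640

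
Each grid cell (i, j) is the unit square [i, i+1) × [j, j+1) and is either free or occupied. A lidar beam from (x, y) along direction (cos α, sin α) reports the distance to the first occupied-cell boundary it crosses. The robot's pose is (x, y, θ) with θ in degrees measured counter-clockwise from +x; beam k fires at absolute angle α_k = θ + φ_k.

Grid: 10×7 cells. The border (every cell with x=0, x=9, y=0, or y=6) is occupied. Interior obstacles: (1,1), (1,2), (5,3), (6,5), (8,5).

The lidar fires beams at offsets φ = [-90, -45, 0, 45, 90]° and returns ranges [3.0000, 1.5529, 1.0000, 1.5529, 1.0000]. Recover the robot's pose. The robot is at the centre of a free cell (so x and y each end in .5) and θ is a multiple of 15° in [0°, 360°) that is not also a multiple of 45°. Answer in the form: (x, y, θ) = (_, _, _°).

Enumerate (i+0.5, j+0.5, θ) over the 35 free cells and 16 admissible headings. For each, cast all 5 beams and compare to the given ranges.
  (7.5, 4.5, 255°): beam 1 = 5.7956 ≠ 3.0000 ✗
  (4.5, 3.5, 240°): beam 1 = 4.0415 ≠ 3.0000 ✗
  (3.5, 3.5, 165°): beam 1 = 2.5882 ≠ 3.0000 ✗
  (2.5, 4.5, 255°): beam 1 = 1.5529 ≠ 3.0000 ✗
  …
  (7.5, 4.5, 30°): r_1=3.0000, r_2=1.5529, r_3=1.0000, r_4=1.5529, r_5=1.0000 — all match ✓
Unique over the lattice → pose = (7.5, 4.5, 30°).

(x, y, θ) = (7.5, 4.5, 30°)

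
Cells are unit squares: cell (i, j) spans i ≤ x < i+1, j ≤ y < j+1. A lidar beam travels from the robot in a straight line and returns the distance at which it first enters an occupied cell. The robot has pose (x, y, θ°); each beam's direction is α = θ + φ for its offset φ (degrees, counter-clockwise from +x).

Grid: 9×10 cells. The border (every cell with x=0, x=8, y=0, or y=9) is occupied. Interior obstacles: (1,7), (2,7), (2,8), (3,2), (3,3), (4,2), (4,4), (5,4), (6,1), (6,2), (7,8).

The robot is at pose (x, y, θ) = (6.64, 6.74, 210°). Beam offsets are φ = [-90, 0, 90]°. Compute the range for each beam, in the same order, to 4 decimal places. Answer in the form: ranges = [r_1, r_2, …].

ranges = [2.6096, 6.5125, 2.7200]

beam 1: φ=-90°, α=120°
  dir = (cos 120°, sin 120°) = (-0.5000, 0.8660); from cell (6,6)
  next x-line at t=1.2800, next y-line at t=0.3002; Δt_x=2.0000, Δt_y=1.1547
    y: enter (6,7) at t=0.3002
    x: enter (5,7) at t=1.2800
    y: enter (5,8) at t=1.4549
    y: enter (5,9) at t=2.6096 ← occupied
  → r_1 = 2.6096
beam 2: φ=0°, α=210°
  dir = (cos 210°, sin 210°) = (-0.8660, -0.5000); from cell (6,6)
  next x-line at t=0.7390, next y-line at t=1.4800; Δt_x=1.1547, Δt_y=2.0000
    x: enter (5,6) at t=0.7390
    y: enter (5,5) at t=1.4800
    x: enter (4,5) at t=1.8937
    x: enter (3,5) at t=3.0484
    y: enter (3,4) at t=3.4800
    x: enter (2,4) at t=4.2031
    x: enter (1,4) at t=5.3578
    y: enter (1,3) at t=5.4800
    x: enter (0,3) at t=6.5125 ← occupied
  → r_2 = 6.5125
beam 3: φ=90°, α=300°
  dir = (cos 300°, sin 300°) = (0.5000, -0.8660); from cell (6,6)
  next x-line at t=0.7200, next y-line at t=0.8545; Δt_x=2.0000, Δt_y=1.1547
    x: enter (7,6) at t=0.7200
    y: enter (7,5) at t=0.8545
    y: enter (7,4) at t=2.0092
    x: enter (8,4) at t=2.7200 ← occupied
  → r_3 = 2.7200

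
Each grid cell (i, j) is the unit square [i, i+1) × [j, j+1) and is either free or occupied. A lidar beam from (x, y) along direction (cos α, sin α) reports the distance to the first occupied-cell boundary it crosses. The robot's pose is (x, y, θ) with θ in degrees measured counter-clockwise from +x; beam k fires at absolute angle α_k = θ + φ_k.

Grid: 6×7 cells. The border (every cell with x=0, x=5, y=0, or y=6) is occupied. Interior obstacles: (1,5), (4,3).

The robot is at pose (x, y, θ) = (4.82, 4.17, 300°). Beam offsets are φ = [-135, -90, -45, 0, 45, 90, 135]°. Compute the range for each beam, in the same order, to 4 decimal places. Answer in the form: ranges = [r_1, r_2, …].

beam 1: φ=-135°, α=165°
  direction (-0.9659, 0.2588); cell (4,4); t to first gridline: x 0.8489, y 3.2069 (then +1.0353 / +3.8637)
    (3,4) via x @ 0.8489
    (2,4) via x @ 1.8842
    (1,4) via x @ 2.9195
    (1,5) via y @ 3.2069  # hit
  → r_1 = 3.2069
beam 2: φ=-90°, α=210°
  direction (-0.8660, -0.5000); cell (4,4); t to first gridline: x 0.9469, y 0.3400 (then +1.1547 / +2.0000)
    (4,3) via y @ 0.3400  # hit
  → r_2 = 0.3400
beam 3: φ=-45°, α=255°
  direction (-0.2588, -0.9659); cell (4,4); t to first gridline: x 3.1682, y 0.1760 (then +3.8637 / +1.0353)
    (4,3) via y @ 0.1760  # hit
  → r_3 = 0.1760
beam 4: φ=0°, α=300°
  direction (0.5000, -0.8660); cell (4,4); t to first gridline: x 0.3600, y 0.1963 (then +2.0000 / +1.1547)
    (4,3) via y @ 0.1963  # hit
  → r_4 = 0.1963
beam 5: φ=45°, α=345°
  direction (0.9659, -0.2588); cell (4,4); t to first gridline: x 0.1863, y 0.6568 (then +1.0353 / +3.8637)
    (5,4) via x @ 0.1863  # hit
  → r_5 = 0.1863
beam 6: φ=90°, α=30°
  direction (0.8660, 0.5000); cell (4,4); t to first gridline: x 0.2078, y 1.6600 (then +1.1547 / +2.0000)
    (5,4) via x @ 0.2078  # hit
  → r_6 = 0.2078
beam 7: φ=135°, α=75°
  direction (0.2588, 0.9659); cell (4,4); t to first gridline: x 0.6955, y 0.8593 (then +3.8637 / +1.0353)
    (5,4) via x @ 0.6955  # hit
  → r_7 = 0.6955

ranges = [3.2069, 0.3400, 0.1760, 0.1963, 0.1863, 0.2078, 0.6955]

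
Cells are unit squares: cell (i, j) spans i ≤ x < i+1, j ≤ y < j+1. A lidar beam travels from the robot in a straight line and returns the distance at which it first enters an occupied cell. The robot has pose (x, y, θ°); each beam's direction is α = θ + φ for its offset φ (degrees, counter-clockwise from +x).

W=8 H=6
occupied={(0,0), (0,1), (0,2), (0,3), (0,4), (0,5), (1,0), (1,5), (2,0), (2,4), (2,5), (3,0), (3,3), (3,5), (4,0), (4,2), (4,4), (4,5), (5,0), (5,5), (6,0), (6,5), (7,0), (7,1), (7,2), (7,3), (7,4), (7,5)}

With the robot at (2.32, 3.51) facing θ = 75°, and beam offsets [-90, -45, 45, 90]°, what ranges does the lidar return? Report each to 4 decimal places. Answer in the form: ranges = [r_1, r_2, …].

ranges = [0.7040, 0.7852, 0.5658, 1.3666]

beam 1: φ=-90°, α=345°
  cosα=0.9659 sinα=-0.2588 | (2,3) | tMaxX 0.7040 tMaxY 1.9705 | tΔX 1.0353 tΔY 3.8637
    t=0.7040 [x] (3,3) — stop
  → r_1 = 0.7040
beam 2: φ=-45°, α=30°
  cosα=0.8660 sinα=0.5000 | (2,3) | tMaxX 0.7852 tMaxY 0.9800 | tΔX 1.1547 tΔY 2.0000
    t=0.7852 [x] (3,3) — stop
  → r_2 = 0.7852
beam 3: φ=45°, α=120°
  cosα=-0.5000 sinα=0.8660 | (2,3) | tMaxX 0.6400 tMaxY 0.5658 | tΔX 2.0000 tΔY 1.1547
    t=0.5658 [y] (2,4) — stop
  → r_3 = 0.5658
beam 4: φ=90°, α=165°
  cosα=-0.9659 sinα=0.2588 | (2,3) | tMaxX 0.3313 tMaxY 1.8932 | tΔX 1.0353 tΔY 3.8637
    t=0.3313 [x] (1,3)
    t=1.3666 [x] (0,3) — stop
  → r_4 = 1.3666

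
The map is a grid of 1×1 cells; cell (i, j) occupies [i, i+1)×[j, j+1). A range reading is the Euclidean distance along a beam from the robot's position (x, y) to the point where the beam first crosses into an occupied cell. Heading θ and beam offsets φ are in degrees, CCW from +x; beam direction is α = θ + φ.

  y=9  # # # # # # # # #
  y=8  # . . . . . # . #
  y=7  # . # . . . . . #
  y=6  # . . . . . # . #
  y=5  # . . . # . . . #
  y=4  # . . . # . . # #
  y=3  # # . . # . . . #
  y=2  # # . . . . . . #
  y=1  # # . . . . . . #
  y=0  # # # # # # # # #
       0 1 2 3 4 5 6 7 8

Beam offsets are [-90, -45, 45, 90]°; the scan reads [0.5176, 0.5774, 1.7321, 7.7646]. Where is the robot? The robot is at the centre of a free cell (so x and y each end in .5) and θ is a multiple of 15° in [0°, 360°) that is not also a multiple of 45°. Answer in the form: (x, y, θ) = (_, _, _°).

(x, y, θ) = (4.5, 8.5, 165°)

Candidates: 46 free-cell centres × 16 headings = 736 poses. Raycast each; keep the one whose scan matches to 4 dp.
  (6.5, 4.5, 210°): beam 1 = 5.1962 ≠ 0.5176 ✗
  (4.5, 8.5, 300°): beam 1 = 1.7321 ≠ 0.5176 ✗
  (7.5, 8.5, 75°): beam 3 = 0.5774 ≠ 1.7321 ✗
  (7.5, 3.5, 150°): beam 1 = 0.5774 ≠ 0.5176 ✗
  (3.5, 5.5, 330°): beam 1 = 3.0000 ≠ 0.5176 ✗
  …
  (4.5, 8.5, 165°): r_1=0.5176, r_2=0.5774, r_3=1.7321, r_4=7.7646 — all match ✓
No second candidate reproduces the full scan.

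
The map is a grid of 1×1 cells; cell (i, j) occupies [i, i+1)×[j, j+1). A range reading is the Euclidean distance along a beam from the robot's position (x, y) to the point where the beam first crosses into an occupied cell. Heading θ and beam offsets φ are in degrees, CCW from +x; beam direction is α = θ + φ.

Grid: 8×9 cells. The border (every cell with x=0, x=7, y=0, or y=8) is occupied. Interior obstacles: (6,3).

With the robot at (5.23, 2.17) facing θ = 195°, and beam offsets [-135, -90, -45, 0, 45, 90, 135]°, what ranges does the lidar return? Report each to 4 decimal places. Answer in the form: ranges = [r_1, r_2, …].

beam 1: φ=-135°, α=60°
  cosα=0.5000 sinα=0.8660 | (5,2) | tMaxX 1.5400 tMaxY 0.9584 | tΔX 2.0000 tΔY 1.1547
    t=0.9584 [y] (5,3)
    t=1.5400 [x] (6,3) — stop
  → r_1 = 1.5400
beam 2: φ=-90°, α=105°
  cosα=-0.2588 sinα=0.9659 | (5,2) | tMaxX 0.8887 tMaxY 0.8593 | tΔX 3.8637 tΔY 1.0353
    t=0.8593 [y] (5,3)
    t=0.8887 [x] (4,3)
    t=1.8946 [y] (4,4)
    t=2.9298 [y] (4,5)
    t=3.9651 [y] (4,6)
    t=4.7524 [x] (3,6)
    t=5.0004 [y] (3,7)
    t=6.0357 [y] (3,8) — stop
  → r_2 = 6.0357
beam 3: φ=-45°, α=150°
  cosα=-0.8660 sinα=0.5000 | (5,2) | tMaxX 0.2656 tMaxY 1.6600 | tΔX 1.1547 tΔY 2.0000
    t=0.2656 [x] (4,2)
    t=1.4203 [x] (3,2)
    t=1.6600 [y] (3,3)
    t=2.5750 [x] (2,3)
    t=3.6600 [y] (2,4)
    t=3.7297 [x] (1,4)
    t=4.8844 [x] (0,4) — stop
  → r_3 = 4.8844
beam 4: φ=0°, α=195°
  cosα=-0.9659 sinα=-0.2588 | (5,2) | tMaxX 0.2381 tMaxY 0.6568 | tΔX 1.0353 tΔY 3.8637
    t=0.2381 [x] (4,2)
    t=0.6568 [y] (4,1)
    t=1.2734 [x] (3,1)
    t=2.3087 [x] (2,1)
    t=3.3439 [x] (1,1)
    t=4.3792 [x] (0,1) — stop
  → r_4 = 4.3792
beam 5: φ=45°, α=240°
  cosα=-0.5000 sinα=-0.8660 | (5,2) | tMaxX 0.4600 tMaxY 0.1963 | tΔX 2.0000 tΔY 1.1547
    t=0.1963 [y] (5,1)
    t=0.4600 [x] (4,1)
    t=1.3510 [y] (4,0) — stop
  → r_5 = 1.3510
beam 6: φ=90°, α=285°
  cosα=0.2588 sinα=-0.9659 | (5,2) | tMaxX 2.9751 tMaxY 0.1760 | tΔX 3.8637 tΔY 1.0353
    t=0.1760 [y] (5,1)
    t=1.2113 [y] (5,0) — stop
  → r_6 = 1.2113
beam 7: φ=135°, α=330°
  cosα=0.8660 sinα=-0.5000 | (5,2) | tMaxX 0.8891 tMaxY 0.3400 | tΔX 1.1547 tΔY 2.0000
    t=0.3400 [y] (5,1)
    t=0.8891 [x] (6,1)
    t=2.0438 [x] (7,1) — stop
  → r_7 = 2.0438

ranges = [1.5400, 6.0357, 4.8844, 4.3792, 1.3510, 1.2113, 2.0438]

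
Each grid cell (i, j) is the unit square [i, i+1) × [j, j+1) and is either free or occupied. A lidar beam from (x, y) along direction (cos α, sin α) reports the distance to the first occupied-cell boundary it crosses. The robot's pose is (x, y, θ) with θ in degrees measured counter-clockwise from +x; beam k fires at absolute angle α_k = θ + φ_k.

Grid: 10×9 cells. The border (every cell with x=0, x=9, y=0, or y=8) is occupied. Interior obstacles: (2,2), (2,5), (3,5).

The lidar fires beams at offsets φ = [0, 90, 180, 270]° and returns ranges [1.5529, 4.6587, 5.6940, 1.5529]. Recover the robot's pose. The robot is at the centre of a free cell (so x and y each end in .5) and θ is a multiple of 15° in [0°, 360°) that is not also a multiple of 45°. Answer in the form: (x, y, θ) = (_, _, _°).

Enumerate (i+0.5, j+0.5, θ) over the 53 free cells and 16 admissible headings. For each, cast all 4 beams and compare to the given ranges.
  (5.5, 6.5, 285°): beam 1 = 5.6940 ≠ 1.5529 ✗
  (5.5, 2.5, 285°): beam 2 = 3.6235 ≠ 4.6587 ✗
  (7.5, 1.5, 30°): beam 1 = 1.7321 ≠ 1.5529 ✗
  (2.5, 1.5, 105°): beam 1 = 0.5176 ≠ 1.5529 ✗
  …
  (4.5, 2.5, 255°): r_1=1.5529, r_2=4.6587, r_3=5.6940, r_4=1.5529 — all match ✓
Only this pose fits every beam.

(x, y, θ) = (4.5, 2.5, 255°)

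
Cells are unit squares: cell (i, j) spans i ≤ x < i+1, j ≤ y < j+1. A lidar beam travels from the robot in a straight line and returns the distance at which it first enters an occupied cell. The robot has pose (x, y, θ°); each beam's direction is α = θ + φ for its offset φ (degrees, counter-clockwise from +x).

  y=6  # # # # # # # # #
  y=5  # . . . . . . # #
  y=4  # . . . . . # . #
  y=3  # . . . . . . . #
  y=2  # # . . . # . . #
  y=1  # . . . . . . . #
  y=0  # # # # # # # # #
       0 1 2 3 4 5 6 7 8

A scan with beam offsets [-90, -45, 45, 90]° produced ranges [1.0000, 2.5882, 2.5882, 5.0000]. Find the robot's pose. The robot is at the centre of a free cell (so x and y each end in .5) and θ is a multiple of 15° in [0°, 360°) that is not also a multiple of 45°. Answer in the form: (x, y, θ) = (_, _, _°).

(x, y, θ) = (2.5, 3.5, 300°)

The pose lattice has 31·16 = 496 candidates. Test each by forward raycasting.
  (3.5, 3.5, 150°): beam 1 = 2.8868 ≠ 1.0000 ✗
  (2.5, 4.5, 330°): beam 1 = 1.7321 ≠ 1.0000 ✗
  (3.5, 4.5, 60°): beam 1 = 5.1962 ≠ 1.0000 ✗
  …
  (2.5, 3.5, 300°): r_1=1.0000, r_2=2.5882, r_3=2.5882, r_4=5.0000 — all match ✓
Only this pose fits every beam.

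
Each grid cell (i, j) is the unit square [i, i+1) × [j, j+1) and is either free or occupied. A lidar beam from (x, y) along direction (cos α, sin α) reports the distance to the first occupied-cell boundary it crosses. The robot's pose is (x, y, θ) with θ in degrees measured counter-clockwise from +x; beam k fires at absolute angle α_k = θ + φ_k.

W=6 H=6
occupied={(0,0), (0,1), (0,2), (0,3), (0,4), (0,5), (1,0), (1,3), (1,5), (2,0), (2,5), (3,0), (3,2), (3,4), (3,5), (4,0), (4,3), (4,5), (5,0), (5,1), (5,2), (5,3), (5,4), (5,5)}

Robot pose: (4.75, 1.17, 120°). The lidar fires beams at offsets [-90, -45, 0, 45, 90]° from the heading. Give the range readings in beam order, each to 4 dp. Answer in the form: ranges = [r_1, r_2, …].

beam 1: φ=-90°, α=30°
  cosα=0.8660 sinα=0.5000 | (4,1) | tMaxX 0.2887 tMaxY 1.6600 | tΔX 1.1547 tΔY 2.0000
    t=0.2887 [x] (5,1) — stop
  → r_1 = 0.2887
beam 2: φ=-45°, α=75°
  cosα=0.2588 sinα=0.9659 | (4,1) | tMaxX 0.9659 tMaxY 0.8593 | tΔX 3.8637 tΔY 1.0353
    t=0.8593 [y] (4,2)
    t=0.9659 [x] (5,2) — stop
  → r_2 = 0.9659
beam 3: φ=0°, α=120°
  cosα=-0.5000 sinα=0.8660 | (4,1) | tMaxX 1.5000 tMaxY 0.9584 | tΔX 2.0000 tΔY 1.1547
    t=0.9584 [y] (4,2)
    t=1.5000 [x] (3,2) — stop
  → r_3 = 1.5000
beam 4: φ=45°, α=165°
  cosα=-0.9659 sinα=0.2588 | (4,1) | tMaxX 0.7765 tMaxY 3.2069 | tΔX 1.0353 tΔY 3.8637
    t=0.7765 [x] (3,1)
    t=1.8117 [x] (2,1)
    t=2.8470 [x] (1,1)
    t=3.2069 [y] (1,2)
    t=3.8823 [x] (0,2) — stop
  → r_4 = 3.8823
beam 5: φ=90°, α=210°
  cosα=-0.8660 sinα=-0.5000 | (4,1) | tMaxX 0.8660 tMaxY 0.3400 | tΔX 1.1547 tΔY 2.0000
    t=0.3400 [y] (4,0) — stop
  → r_5 = 0.3400

ranges = [0.2887, 0.9659, 1.5000, 3.8823, 0.3400]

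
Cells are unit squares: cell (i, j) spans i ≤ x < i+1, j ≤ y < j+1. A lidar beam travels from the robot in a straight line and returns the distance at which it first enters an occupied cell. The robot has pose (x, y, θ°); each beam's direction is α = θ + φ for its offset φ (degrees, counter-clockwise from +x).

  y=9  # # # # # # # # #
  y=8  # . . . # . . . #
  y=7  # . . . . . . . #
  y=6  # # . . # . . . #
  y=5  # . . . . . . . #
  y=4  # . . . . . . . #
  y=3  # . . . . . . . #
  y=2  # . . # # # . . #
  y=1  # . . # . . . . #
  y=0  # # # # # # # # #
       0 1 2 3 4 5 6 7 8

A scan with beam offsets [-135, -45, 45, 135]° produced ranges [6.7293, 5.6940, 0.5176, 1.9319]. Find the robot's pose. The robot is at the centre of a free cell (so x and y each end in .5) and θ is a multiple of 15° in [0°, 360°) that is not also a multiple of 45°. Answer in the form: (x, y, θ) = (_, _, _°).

(x, y, θ) = (7.5, 6.5, 300°)

The pose lattice has 49·16 = 784 candidates. Test each by forward raycasting.
  (6.5, 7.5, 285°): beam 1 = 1.7321 ≠ 6.7293 ✗
  (1.5, 4.5, 30°): beam 1 = 1.9319 ≠ 6.7293 ✗
  (3.5, 4.5, 330°): beam 1 = 2.5882 ≠ 6.7293 ✗
  …
  (7.5, 6.5, 300°): r_1=6.7293, r_2=5.6940, r_3=0.5176, r_4=1.9319 — all match ✓
No second candidate reproduces the full scan.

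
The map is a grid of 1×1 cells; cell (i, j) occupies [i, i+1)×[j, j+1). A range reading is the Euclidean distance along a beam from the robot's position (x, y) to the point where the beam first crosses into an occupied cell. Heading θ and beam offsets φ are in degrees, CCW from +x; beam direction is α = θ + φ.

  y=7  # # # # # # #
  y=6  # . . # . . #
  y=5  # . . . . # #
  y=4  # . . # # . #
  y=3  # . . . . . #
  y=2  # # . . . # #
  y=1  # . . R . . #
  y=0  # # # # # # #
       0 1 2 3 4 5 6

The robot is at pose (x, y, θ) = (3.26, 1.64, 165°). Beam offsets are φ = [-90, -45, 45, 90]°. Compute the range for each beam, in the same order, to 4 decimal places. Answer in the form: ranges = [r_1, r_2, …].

ranges = [2.4433, 4.5200, 1.2800, 0.6626]

beam 1: φ=-90°, α=75°
  cosα=0.2588 sinα=0.9659 | (3,1) | tMaxX 2.8591 tMaxY 0.3727 | tΔX 3.8637 tΔY 1.0353
    t=0.3727 [y] (3,2)
    t=1.4080 [y] (3,3)
    t=2.4433 [y] (3,4) — stop
  → r_1 = 2.4433
beam 2: φ=-45°, α=120°
  cosα=-0.5000 sinα=0.8660 | (3,1) | tMaxX 0.5200 tMaxY 0.4157 | tΔX 2.0000 tΔY 1.1547
    t=0.4157 [y] (3,2)
    t=0.5200 [x] (2,2)
    t=1.5704 [y] (2,3)
    t=2.5200 [x] (1,3)
    t=2.7251 [y] (1,4)
    t=3.8798 [y] (1,5)
    t=4.5200 [x] (0,5) — stop
  → r_2 = 4.5200
beam 3: φ=45°, α=210°
  cosα=-0.8660 sinα=-0.5000 | (3,1) | tMaxX 0.3002 tMaxY 1.2800 | tΔX 1.1547 tΔY 2.0000
    t=0.3002 [x] (2,1)
    t=1.2800 [y] (2,0) — stop
  → r_3 = 1.2800
beam 4: φ=90°, α=255°
  cosα=-0.2588 sinα=-0.9659 | (3,1) | tMaxX 1.0046 tMaxY 0.6626 | tΔX 3.8637 tΔY 1.0353
    t=0.6626 [y] (3,0) — stop
  → r_4 = 0.6626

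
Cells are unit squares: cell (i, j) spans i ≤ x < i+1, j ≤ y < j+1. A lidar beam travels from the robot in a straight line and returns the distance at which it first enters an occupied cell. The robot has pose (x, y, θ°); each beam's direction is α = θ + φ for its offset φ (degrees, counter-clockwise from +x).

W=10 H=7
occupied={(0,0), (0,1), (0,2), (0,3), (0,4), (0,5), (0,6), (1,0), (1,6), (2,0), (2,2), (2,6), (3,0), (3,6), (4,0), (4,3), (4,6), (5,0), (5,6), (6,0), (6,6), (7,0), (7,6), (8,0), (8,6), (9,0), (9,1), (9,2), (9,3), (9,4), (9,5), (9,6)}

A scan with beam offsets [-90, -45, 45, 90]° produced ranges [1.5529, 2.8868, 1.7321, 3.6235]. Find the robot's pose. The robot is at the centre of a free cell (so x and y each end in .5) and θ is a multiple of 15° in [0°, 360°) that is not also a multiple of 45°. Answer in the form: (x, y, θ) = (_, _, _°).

(x, y, θ) = (3.5, 4.5, 195°)

Candidates: 38 free-cell centres × 16 headings = 608 poses. Raycast each; keep the one whose scan matches to 4 dp.
  (7.5, 5.5, 345°): beam 1 = 4.6587 ≠ 1.5529 ✗
  (3.5, 5.5, 195°): beam 1 = 0.5176 ≠ 1.5529 ✗
  (6.5, 1.5, 195°): beam 1 = 4.6587 ≠ 1.5529 ✗
  (4.5, 4.5, 255°): beam 1 = 3.6235 ≠ 1.5529 ✗
  …
  (3.5, 4.5, 195°): r_1=1.5529, r_2=2.8868, r_3=1.7321, r_4=3.6235 — all match ✓
Unique over the lattice → pose = (3.5, 4.5, 195°).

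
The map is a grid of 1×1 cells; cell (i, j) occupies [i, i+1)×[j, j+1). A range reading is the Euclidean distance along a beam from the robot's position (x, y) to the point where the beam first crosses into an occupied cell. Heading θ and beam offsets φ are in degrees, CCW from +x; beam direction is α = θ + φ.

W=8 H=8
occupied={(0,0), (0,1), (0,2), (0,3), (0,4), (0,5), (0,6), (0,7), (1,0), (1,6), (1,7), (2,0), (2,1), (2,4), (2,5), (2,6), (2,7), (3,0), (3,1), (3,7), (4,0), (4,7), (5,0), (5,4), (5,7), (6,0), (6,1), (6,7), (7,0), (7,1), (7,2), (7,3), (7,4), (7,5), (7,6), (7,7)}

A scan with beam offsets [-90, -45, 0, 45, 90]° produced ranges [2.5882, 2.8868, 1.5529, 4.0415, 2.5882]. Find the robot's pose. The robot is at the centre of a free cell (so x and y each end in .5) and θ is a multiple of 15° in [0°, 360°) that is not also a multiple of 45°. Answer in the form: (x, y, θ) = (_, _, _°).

Enumerate (i+0.5, j+0.5, θ) over the 28 free cells and 16 admissible headings. For each, cast all 5 beams and compare to the given ranges.
  (2.5, 2.5, 255°): beam 1 = 1.5529 ≠ 2.5882 ✗
  (1.5, 5.5, 30°): beam 1 = 1.0000 ≠ 2.5882 ✗
  (6.5, 2.5, 255°): beam 1 = 5.6940 ≠ 2.5882 ✗
  (2.5, 3.5, 330°): beam 1 = 2.8868 ≠ 2.5882 ✗
  (4.5, 6.5, 30°): beam 1 = 1.7321 ≠ 2.5882 ✗
  …
  (4.5, 4.5, 165°): r_1=2.5882, r_2=2.8868, r_3=1.5529, r_4=4.0415, r_5=2.5882 — all match ✓
Unique over the lattice → pose = (4.5, 4.5, 165°).

(x, y, θ) = (4.5, 4.5, 165°)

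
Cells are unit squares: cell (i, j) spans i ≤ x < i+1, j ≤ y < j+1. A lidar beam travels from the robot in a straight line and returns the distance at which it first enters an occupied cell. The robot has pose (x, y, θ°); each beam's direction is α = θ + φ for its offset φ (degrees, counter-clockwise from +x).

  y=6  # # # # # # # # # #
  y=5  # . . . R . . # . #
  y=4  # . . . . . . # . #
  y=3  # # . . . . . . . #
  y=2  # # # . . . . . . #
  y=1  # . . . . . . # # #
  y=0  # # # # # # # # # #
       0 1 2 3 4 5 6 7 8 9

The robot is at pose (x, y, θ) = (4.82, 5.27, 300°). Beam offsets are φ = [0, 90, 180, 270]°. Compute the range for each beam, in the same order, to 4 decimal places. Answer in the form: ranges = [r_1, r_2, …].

beam 1: φ=0°, α=300°
  d=(0.5000,-0.8660)  start (4,5)  tX=0.3600 tY=0.3118  stride 1/|dx|=2.0000 1/|dy|=1.1547
    cross y-line → (4,4), t=0.3118
    cross x-line → (5,4), t=0.3600
    cross y-line → (5,3), t=1.4665
    cross x-line → (6,3), t=2.3600
    cross y-line → (6,2), t=2.6212
    cross y-line → (6,1), t=3.7759
    cross x-line → (7,1), t=4.3600 (wall)
  → r_1 = 4.3600
beam 2: φ=90°, α=30°
  d=(0.8660,0.5000)  start (4,5)  tX=0.2078 tY=1.4600  stride 1/|dx|=1.1547 1/|dy|=2.0000
    cross x-line → (5,5), t=0.2078
    cross x-line → (6,5), t=1.3625
    cross y-line → (6,6), t=1.4600 (wall)
  → r_2 = 1.4600
beam 3: φ=180°, α=120°
  d=(-0.5000,0.8660)  start (4,5)  tX=1.6400 tY=0.8429  stride 1/|dx|=2.0000 1/|dy|=1.1547
    cross y-line → (4,6), t=0.8429 (wall)
  → r_3 = 0.8429
beam 4: φ=270°, α=210°
  d=(-0.8660,-0.5000)  start (4,5)  tX=0.9469 tY=0.5400  stride 1/|dx|=1.1547 1/|dy|=2.0000
    cross y-line → (4,4), t=0.5400
    cross x-line → (3,4), t=0.9469
    cross x-line → (2,4), t=2.1016
    cross y-line → (2,3), t=2.5400
    cross x-line → (1,3), t=3.2563 (wall)
  → r_4 = 3.2563

ranges = [4.3600, 1.4600, 0.8429, 3.2563]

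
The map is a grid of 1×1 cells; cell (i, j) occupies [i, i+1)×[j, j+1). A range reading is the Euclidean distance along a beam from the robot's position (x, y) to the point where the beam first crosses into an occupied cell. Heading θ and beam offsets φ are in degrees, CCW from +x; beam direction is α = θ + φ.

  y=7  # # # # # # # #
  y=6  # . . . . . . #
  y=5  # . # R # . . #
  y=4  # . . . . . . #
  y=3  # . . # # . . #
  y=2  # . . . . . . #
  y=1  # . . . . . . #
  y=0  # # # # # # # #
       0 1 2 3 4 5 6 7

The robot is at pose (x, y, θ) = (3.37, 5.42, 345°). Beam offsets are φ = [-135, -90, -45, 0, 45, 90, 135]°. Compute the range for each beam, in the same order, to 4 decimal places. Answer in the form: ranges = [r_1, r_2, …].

beam 1: φ=-135°, α=210°
  d=(-0.8660,-0.5000)  start (3,5)  tX=0.4272 tY=0.8400  stride 1/|dx|=1.1547 1/|dy|=2.0000
    cross x-line → (2,5), t=0.4272 (wall)
  → r_1 = 0.4272
beam 2: φ=-90°, α=255°
  d=(-0.2588,-0.9659)  start (3,5)  tX=1.4296 tY=0.4348  stride 1/|dx|=3.8637 1/|dy|=1.0353
    cross y-line → (3,4), t=0.4348
    cross x-line → (2,4), t=1.4296
    cross y-line → (2,3), t=1.4701
    cross y-line → (2,2), t=2.5054
    cross y-line → (2,1), t=3.5406
    cross y-line → (2,0), t=4.5759 (wall)
  → r_2 = 4.5759
beam 3: φ=-45°, α=300°
  d=(0.5000,-0.8660)  start (3,5)  tX=1.2600 tY=0.4850  stride 1/|dx|=2.0000 1/|dy|=1.1547
    cross y-line → (3,4), t=0.4850
    cross x-line → (4,4), t=1.2600
    cross y-line → (4,3), t=1.6397 (wall)
  → r_3 = 1.6397
beam 4: φ=0°, α=345°
  d=(0.9659,-0.2588)  start (3,5)  tX=0.6522 tY=1.6228  stride 1/|dx|=1.0353 1/|dy|=3.8637
    cross x-line → (4,5), t=0.6522 (wall)
  → r_4 = 0.6522
beam 5: φ=45°, α=30°
  d=(0.8660,0.5000)  start (3,5)  tX=0.7275 tY=1.1600  stride 1/|dx|=1.1547 1/|dy|=2.0000
    cross x-line → (4,5), t=0.7275 (wall)
  → r_5 = 0.7275
beam 6: φ=90°, α=75°
  d=(0.2588,0.9659)  start (3,5)  tX=2.4341 tY=0.6005  stride 1/|dx|=3.8637 1/|dy|=1.0353
    cross y-line → (3,6), t=0.6005
    cross y-line → (3,7), t=1.6357 (wall)
  → r_6 = 1.6357
beam 7: φ=135°, α=120°
  d=(-0.5000,0.8660)  start (3,5)  tX=0.7400 tY=0.6697  stride 1/|dx|=2.0000 1/|dy|=1.1547
    cross y-line → (3,6), t=0.6697
    cross x-line → (2,6), t=0.7400
    cross y-line → (2,7), t=1.8244 (wall)
  → r_7 = 1.8244

ranges = [0.4272, 4.5759, 1.6397, 0.6522, 0.7275, 1.6357, 1.8244]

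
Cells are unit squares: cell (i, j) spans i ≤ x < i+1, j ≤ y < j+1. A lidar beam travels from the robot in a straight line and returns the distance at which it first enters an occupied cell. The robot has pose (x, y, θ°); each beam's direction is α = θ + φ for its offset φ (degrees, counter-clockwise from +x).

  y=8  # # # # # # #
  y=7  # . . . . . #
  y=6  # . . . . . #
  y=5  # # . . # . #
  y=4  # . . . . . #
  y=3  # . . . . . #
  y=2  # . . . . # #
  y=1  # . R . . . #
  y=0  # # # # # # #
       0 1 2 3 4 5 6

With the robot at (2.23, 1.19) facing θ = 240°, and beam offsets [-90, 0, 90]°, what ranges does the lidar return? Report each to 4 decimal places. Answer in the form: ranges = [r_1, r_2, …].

beam 1: φ=-90°, α=150°
  dir = (cos 150°, sin 150°) = (-0.8660, 0.5000); from cell (2,1)
  next x-line at t=0.2656, next y-line at t=1.6200; Δt_x=1.1547, Δt_y=2.0000
    x: enter (1,1) at t=0.2656
    x: enter (0,1) at t=1.4203 ← occupied
  → r_1 = 1.4203
beam 2: φ=0°, α=240°
  dir = (cos 240°, sin 240°) = (-0.5000, -0.8660); from cell (2,1)
  next x-line at t=0.4600, next y-line at t=0.2194; Δt_x=2.0000, Δt_y=1.1547
    y: enter (2,0) at t=0.2194 ← occupied
  → r_2 = 0.2194
beam 3: φ=90°, α=330°
  dir = (cos 330°, sin 330°) = (0.8660, -0.5000); from cell (2,1)
  next x-line at t=0.8891, next y-line at t=0.3800; Δt_x=1.1547, Δt_y=2.0000
    y: enter (2,0) at t=0.3800 ← occupied
  → r_3 = 0.3800

ranges = [1.4203, 0.2194, 0.3800]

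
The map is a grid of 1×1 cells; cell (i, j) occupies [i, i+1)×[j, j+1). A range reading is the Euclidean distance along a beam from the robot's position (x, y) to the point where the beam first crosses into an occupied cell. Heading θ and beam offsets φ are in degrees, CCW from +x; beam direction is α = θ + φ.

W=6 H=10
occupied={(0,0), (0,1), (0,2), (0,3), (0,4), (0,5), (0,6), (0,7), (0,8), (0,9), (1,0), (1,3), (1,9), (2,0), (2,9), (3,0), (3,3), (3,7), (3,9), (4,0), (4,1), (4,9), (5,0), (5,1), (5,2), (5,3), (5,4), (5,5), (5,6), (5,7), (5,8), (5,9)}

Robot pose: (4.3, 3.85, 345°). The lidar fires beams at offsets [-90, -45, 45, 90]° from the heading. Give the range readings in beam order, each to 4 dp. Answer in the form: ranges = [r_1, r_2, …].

ranges = [2.9505, 1.4000, 0.8083, 2.7046]

beam 1: φ=-90°, α=255°
  direction (-0.2588, -0.9659); cell (4,3); t to first gridline: x 1.1591, y 0.8800 (then +3.8637 / +1.0353)
    (4,2) via y @ 0.8800
    (3,2) via x @ 1.1591
    (3,1) via y @ 1.9153
    (3,0) via y @ 2.9505  # hit
  → r_1 = 2.9505
beam 2: φ=-45°, α=300°
  direction (0.5000, -0.8660); cell (4,3); t to first gridline: x 1.4000, y 0.9815 (then +2.0000 / +1.1547)
    (4,2) via y @ 0.9815
    (5,2) via x @ 1.4000  # hit
  → r_2 = 1.4000
beam 3: φ=45°, α=30°
  direction (0.8660, 0.5000); cell (4,3); t to first gridline: x 0.8083, y 0.3000 (then +1.1547 / +2.0000)
    (4,4) via y @ 0.3000
    (5,4) via x @ 0.8083  # hit
  → r_3 = 0.8083
beam 4: φ=90°, α=75°
  direction (0.2588, 0.9659); cell (4,3); t to first gridline: x 2.7046, y 0.1553 (then +3.8637 / +1.0353)
    (4,4) via y @ 0.1553
    (4,5) via y @ 1.1906
    (4,6) via y @ 2.2258
    (5,6) via x @ 2.7046  # hit
  → r_4 = 2.7046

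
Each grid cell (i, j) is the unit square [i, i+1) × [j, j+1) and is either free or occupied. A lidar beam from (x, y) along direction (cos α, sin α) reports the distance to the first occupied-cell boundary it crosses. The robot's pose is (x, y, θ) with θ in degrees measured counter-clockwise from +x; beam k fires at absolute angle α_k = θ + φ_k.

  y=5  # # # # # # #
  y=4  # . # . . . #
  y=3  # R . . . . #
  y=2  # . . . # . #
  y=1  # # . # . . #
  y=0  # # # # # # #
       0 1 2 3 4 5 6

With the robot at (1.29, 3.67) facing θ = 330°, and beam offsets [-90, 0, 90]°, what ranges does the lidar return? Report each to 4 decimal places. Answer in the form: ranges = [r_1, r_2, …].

ranges = [0.5800, 3.1292, 1.4200]

beam 1: φ=-90°, α=240°
  direction (-0.5000, -0.8660); cell (1,3); t to first gridline: x 0.5800, y 0.7736 (then +2.0000 / +1.1547)
    (0,3) via x @ 0.5800  # hit
  → r_1 = 0.5800
beam 2: φ=0°, α=330°
  direction (0.8660, -0.5000); cell (1,3); t to first gridline: x 0.8198, y 1.3400 (then +1.1547 / +2.0000)
    (2,3) via x @ 0.8198
    (2,2) via y @ 1.3400
    (3,2) via x @ 1.9745
    (4,2) via x @ 3.1292  # hit
  → r_2 = 3.1292
beam 3: φ=90°, α=60°
  direction (0.5000, 0.8660); cell (1,3); t to first gridline: x 1.4200, y 0.3811 (then +2.0000 / +1.1547)
    (1,4) via y @ 0.3811
    (2,4) via x @ 1.4200  # hit
  → r_3 = 1.4200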